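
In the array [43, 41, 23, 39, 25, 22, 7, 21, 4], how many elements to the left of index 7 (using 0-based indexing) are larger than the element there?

6

The element at index 7 is 21.
Elements before it: 43, 41, 23, 39, 25, 22, 7
Those larger than 21: 43, 41, 23, 39, 25, 22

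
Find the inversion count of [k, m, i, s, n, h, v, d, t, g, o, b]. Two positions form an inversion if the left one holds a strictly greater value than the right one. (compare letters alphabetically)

For each element, count later entries that are smaller:
k → i, h, d, g, b → 5
m → i, h, d, g, b → 5
i → h, d, g, b → 4
s → n, h, d, g, o, b → 6
n → h, d, g, b → 4
h → d, g, b → 3
v → d, t, g, o, b → 5
d → b → 1
t → g, o, b → 3
g → b → 1
o → b → 1
b → none → 0
Sum: 5 + 5 + 4 + 6 + 4 + 3 + 5 + 1 + 3 + 1 + 1 + 0 = 38

Inversions: 38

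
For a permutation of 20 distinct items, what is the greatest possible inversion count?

The maximum occurs when the array is in strictly decreasing order: every one of the C(20, 2) pairs is inverted.
C(20, 2) = 20·19/2 = 190

190 inversions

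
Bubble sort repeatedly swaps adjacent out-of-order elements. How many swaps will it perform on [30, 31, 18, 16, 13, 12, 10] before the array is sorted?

20

The minimum number of adjacent swaps to sort an array equals its inversion count, since every such swap removes exactly one inversion.
Count inversions — for each element, later elements that are smaller:
30: 18, 16, 13, 12, 10 → 5
31: 18, 16, 13, 12, 10 → 5
18: 16, 13, 12, 10 → 4
16: 13, 12, 10 → 3
13: 12, 10 → 2
12: 10 → 1
10: none → 0
Total inversions: 5 + 5 + 4 + 3 + 2 + 1 + 0 = 20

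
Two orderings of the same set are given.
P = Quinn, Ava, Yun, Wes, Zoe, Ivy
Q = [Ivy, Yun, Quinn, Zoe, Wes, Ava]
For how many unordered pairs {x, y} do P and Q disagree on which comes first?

10

Assign each item its position (1..6) in the first ordering, then rewrite the second ordering as that position sequence:
positions: Quinn→1, Ava→2, Yun→3, Wes→4, Zoe→5, Ivy→6
second ordering as positions: [6, 3, 1, 5, 4, 2]
Discordant pairs = inversions in this position sequence.
6: 3, 1, 5, 4, 2 → 5
3: 1, 2 → 2
1: 0
5: 4, 2 → 2
4: 2 → 1
2: 0
Total: 5 + 2 + 0 + 2 + 1 + 0 = 10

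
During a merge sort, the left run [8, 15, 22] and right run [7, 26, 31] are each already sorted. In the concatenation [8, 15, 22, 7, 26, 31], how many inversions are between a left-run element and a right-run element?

Split inversions: 3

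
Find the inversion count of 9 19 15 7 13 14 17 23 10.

15

Count, for each position, how many later elements it exceeds:
9 → 7 → 1
19 → 15, 7, 13, 14, 17, 10 → 6
15 → 7, 13, 14, 10 → 4
7 → none → 0
13 → 10 → 1
14 → 10 → 1
17 → 10 → 1
23 → 10 → 1
10 → none → 0
Sum: 1 + 6 + 4 + 0 + 1 + 1 + 1 + 1 + 0 = 15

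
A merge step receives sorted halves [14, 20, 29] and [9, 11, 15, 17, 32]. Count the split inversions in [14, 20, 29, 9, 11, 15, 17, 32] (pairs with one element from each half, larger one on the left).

For each element r of the right run, count left-run elements greater than r:
r = 9: 14, 20, 29 → 3
r = 11: 14, 20, 29 → 3
r = 15: 20, 29 → 2
r = 17: 20, 29 → 2
r = 32: none → 0
Cross-inversions: 3 + 3 + 2 + 2 + 0 = 10

10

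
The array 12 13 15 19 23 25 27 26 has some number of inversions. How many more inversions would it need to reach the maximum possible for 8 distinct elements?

Maximum inversions for 8 distinct elements is C(8, 2) = 8·7/2 = 28.
Current inversions — for each element, count later smaller elements:
12: 0
13: 0
15: 0
19: 0
23: 0
25: 0
27: 1
26: 0
Current total: 0 + 0 + 0 + 0 + 0 + 0 + 1 + 0 = 1
Shortfall: 28 − 1 = 27

27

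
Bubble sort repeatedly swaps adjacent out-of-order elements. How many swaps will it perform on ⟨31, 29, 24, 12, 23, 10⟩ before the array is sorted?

14

Minimum adjacent swaps = number of inversions (each swap of adjacent out-of-order elements removes one inversion and no swap can remove more).
Count inversions — for each element, later elements that are smaller:
31: 29, 24, 12, 23, 10 → 5
29: 24, 12, 23, 10 → 4
24: 12, 23, 10 → 3
12: 10 → 1
23: 10 → 1
10: none → 0
Total inversions: 5 + 4 + 3 + 1 + 1 + 0 = 14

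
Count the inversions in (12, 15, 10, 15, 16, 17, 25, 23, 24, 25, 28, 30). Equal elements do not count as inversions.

4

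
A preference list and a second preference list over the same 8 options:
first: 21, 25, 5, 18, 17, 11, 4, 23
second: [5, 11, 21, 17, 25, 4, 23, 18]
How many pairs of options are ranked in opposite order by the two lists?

Assign each item its position (1..8) in the first ordering, then rewrite the second ordering as that position sequence:
positions: 21→1, 25→2, 5→3, 18→4, 17→5, 11→6, 4→7, 23→8
second ordering as positions: [3, 6, 1, 5, 2, 7, 8, 4]
Discordant pairs = inversions in this position sequence.
3: 1, 2 → 2
6: 1, 5, 2, 4 → 4
1: 0
5: 2, 4 → 2
2: 0
7: 4 → 1
8: 4 → 1
4: 0
Total: 2 + 4 + 0 + 2 + 0 + 1 + 1 + 0 = 10

Pairs: 10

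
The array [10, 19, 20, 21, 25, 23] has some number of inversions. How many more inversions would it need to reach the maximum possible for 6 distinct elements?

14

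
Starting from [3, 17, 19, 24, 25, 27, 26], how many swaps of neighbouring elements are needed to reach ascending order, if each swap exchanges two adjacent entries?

Each adjacent swap fixes exactly one inversion, so the minimum swap count equals the number of inversions.
Count inversions — for each element, later elements that are smaller:
3: none → 0
17: none → 0
19: none → 0
24: none → 0
25: none → 0
27: 26 → 1
26: none → 0
Total inversions: 0 + 0 + 0 + 0 + 0 + 1 + 0 = 1

1 swap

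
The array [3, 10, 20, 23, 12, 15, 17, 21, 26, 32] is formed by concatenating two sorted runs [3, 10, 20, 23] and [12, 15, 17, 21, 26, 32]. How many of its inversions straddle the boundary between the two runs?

7 cross-inversions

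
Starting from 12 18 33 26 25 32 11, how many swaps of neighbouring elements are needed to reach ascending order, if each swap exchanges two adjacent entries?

10

Minimum adjacent swaps = number of inversions (each swap of adjacent out-of-order elements removes one inversion and no swap can remove more).
Count inversions — for each element, later elements that are smaller:
12: 11 → 1
18: 11 → 1
33: 26, 25, 32, 11 → 4
26: 25, 11 → 2
25: 11 → 1
32: 11 → 1
11: none → 0
Total inversions: 1 + 1 + 4 + 2 + 1 + 1 + 0 = 10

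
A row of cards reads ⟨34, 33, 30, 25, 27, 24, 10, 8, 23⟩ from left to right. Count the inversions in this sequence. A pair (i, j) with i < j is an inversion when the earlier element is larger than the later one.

33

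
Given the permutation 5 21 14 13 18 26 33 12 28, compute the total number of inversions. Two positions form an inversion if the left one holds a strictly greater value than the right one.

For each element, count later entries that are smaller:
5: 0
21: 4
14: 2
13: 1
18: 1
26: 1
33: 2
12: 0
28: 0
Sum: 0 + 4 + 2 + 1 + 1 + 1 + 2 + 0 + 0 = 11

Inversions: 11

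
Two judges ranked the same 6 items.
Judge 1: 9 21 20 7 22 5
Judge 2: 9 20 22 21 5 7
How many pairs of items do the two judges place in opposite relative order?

Assign each item its position (1..6) in the first ordering, then rewrite the second ordering as that position sequence:
positions: 9→1, 21→2, 20→3, 7→4, 22→5, 5→6
second ordering as positions: [1, 3, 5, 2, 6, 4]
Discordant pairs = inversions in this position sequence.
1: 0
3: 2 → 1
5: 2, 4 → 2
2: 0
6: 4 → 1
4: 0
Total: 0 + 1 + 2 + 0 + 1 + 0 = 4

4 discordant pairs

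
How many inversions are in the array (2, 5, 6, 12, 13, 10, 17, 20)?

For each element, count later entries that are smaller:
2 → none → 0
5 → none → 0
6 → none → 0
12 → 10 → 1
13 → 10 → 1
10 → none → 0
17 → none → 0
20 → none → 0
Sum: 0 + 0 + 0 + 1 + 1 + 0 + 0 + 0 = 2

2 inversions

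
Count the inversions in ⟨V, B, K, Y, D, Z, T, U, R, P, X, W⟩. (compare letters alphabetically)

27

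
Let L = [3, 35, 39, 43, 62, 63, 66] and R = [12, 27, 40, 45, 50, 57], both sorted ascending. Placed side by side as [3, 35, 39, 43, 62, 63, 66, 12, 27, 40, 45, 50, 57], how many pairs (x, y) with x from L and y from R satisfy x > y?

For each element r of the right run, count left-run elements greater than r:
r = 12: 35, 39, 43, 62, 63, 66 → 6
r = 27: 35, 39, 43, 62, 63, 66 → 6
r = 40: 43, 62, 63, 66 → 4
r = 45: 62, 63, 66 → 3
r = 50: 62, 63, 66 → 3
r = 57: 62, 63, 66 → 3
Cross-inversions: 6 + 6 + 4 + 3 + 3 + 3 = 25

25 split inversions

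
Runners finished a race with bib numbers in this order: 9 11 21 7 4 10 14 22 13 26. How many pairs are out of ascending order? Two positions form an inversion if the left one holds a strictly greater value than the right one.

13

Sweep left to right; for each value list the smaller values that follow it:
9 → 7, 4 → 2
11 → 7, 4, 10 → 3
21 → 7, 4, 10, 14, 13 → 5
7 → 4 → 1
4 → none → 0
10 → none → 0
14 → 13 → 1
22 → 13 → 1
13 → none → 0
26 → none → 0
Sum: 2 + 3 + 5 + 1 + 0 + 0 + 1 + 1 + 0 + 0 = 13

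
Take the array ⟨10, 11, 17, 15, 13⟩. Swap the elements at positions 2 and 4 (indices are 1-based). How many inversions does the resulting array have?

4 inversions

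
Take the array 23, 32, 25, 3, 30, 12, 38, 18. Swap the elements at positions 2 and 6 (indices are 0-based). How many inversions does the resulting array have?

17 inversions

Positions 2 and 6 hold 25 and 38; after swapping, the array is [23, 32, 38, 3, 30, 12, 25, 18].
Element-by-element contributions:
23: 3
32: 5
38: 5
3: 0
30: 3
12: 0
25: 1
18: 0
Sum: 3 + 5 + 5 + 0 + 3 + 0 + 1 + 0 = 17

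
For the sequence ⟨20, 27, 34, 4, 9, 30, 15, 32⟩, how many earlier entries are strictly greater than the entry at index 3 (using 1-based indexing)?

0

The element at index 3 is 34.
Elements before it: 20, 27
None of them are larger than 34.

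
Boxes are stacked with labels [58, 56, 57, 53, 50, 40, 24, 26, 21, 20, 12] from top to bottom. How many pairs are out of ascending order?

Sweep left to right; for each value list the smaller values that follow it:
58 → 56, 57, 53, 50, 40, 24, 26, 21, 20, 12 → 10
56 → 53, 50, 40, 24, 26, 21, 20, 12 → 8
57 → 53, 50, 40, 24, 26, 21, 20, 12 → 8
53 → 50, 40, 24, 26, 21, 20, 12 → 7
50 → 40, 24, 26, 21, 20, 12 → 6
40 → 24, 26, 21, 20, 12 → 5
24 → 21, 20, 12 → 3
26 → 21, 20, 12 → 3
21 → 20, 12 → 2
20 → 12 → 1
12 → none → 0
Sum: 10 + 8 + 8 + 7 + 6 + 5 + 3 + 3 + 2 + 1 + 0 = 53

There are 53 out-of-order pairs.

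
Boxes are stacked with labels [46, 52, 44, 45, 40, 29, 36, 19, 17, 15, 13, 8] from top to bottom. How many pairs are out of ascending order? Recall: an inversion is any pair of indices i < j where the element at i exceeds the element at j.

Element-by-element contributions:
46 → 44, 45, 40, 29, 36, 19, 17, 15, 13, 8 → 10
52 → 44, 45, 40, 29, 36, 19, 17, 15, 13, 8 → 10
44 → 40, 29, 36, 19, 17, 15, 13, 8 → 8
45 → 40, 29, 36, 19, 17, 15, 13, 8 → 8
40 → 29, 36, 19, 17, 15, 13, 8 → 7
29 → 19, 17, 15, 13, 8 → 5
36 → 19, 17, 15, 13, 8 → 5
19 → 17, 15, 13, 8 → 4
17 → 15, 13, 8 → 3
15 → 13, 8 → 2
13 → 8 → 1
8 → none → 0
Sum: 10 + 10 + 8 + 8 + 7 + 5 + 5 + 4 + 3 + 2 + 1 + 0 = 63

63 inversions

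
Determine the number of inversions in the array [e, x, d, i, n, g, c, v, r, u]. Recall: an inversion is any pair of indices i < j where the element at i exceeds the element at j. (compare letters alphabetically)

Element-by-element contributions:
e → d, c → 2
x → d, i, n, g, c, v, r, u → 8
d → c → 1
i → g, c → 2
n → g, c → 2
g → c → 1
c → none → 0
v → r, u → 2
r → none → 0
u → none → 0
Sum: 2 + 8 + 1 + 2 + 2 + 1 + 0 + 2 + 0 + 0 = 18

18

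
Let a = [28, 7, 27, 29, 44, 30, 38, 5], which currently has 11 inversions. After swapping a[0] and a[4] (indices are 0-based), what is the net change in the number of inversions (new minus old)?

Positions 0 and 4 hold 28 and 44; after swapping, the array is [44, 7, 27, 29, 28, 30, 38, 5].
Count, for each position, how many later elements it exceeds:
44 → 7, 27, 29, 28, 30, 38, 5 → 7
7 → 5 → 1
27 → 5 → 1
29 → 28, 5 → 2
28 → 5 → 1
30 → 5 → 1
38 → 5 → 1
5 → none → 0
Sum: 7 + 1 + 1 + 2 + 1 + 1 + 1 + 0 = 14
Change: 14 − 11 = +3

+3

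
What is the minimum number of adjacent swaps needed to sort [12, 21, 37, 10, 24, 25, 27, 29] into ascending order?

7

The minimum number of adjacent swaps to sort an array equals its inversion count, since every such swap removes exactly one inversion.
Count inversions — for each element, later elements that are smaller:
12: 10 → 1
21: 10 → 1
37: 10, 24, 25, 27, 29 → 5
10: none → 0
24: none → 0
25: none → 0
27: none → 0
29: none → 0
Total inversions: 1 + 1 + 5 + 0 + 0 + 0 + 0 + 0 = 7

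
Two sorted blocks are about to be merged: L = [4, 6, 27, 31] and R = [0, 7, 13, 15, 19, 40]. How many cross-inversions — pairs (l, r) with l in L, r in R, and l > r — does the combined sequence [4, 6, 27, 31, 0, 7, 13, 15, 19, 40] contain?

Count, for every r in R, how many entries of L exceed r:
r = 0: 4, 6, 27, 31 → 4
r = 7: 27, 31 → 2
r = 13: 27, 31 → 2
r = 15: 27, 31 → 2
r = 19: 27, 31 → 2
r = 40: none → 0
Cross-inversions: 4 + 2 + 2 + 2 + 2 + 0 = 12

Split inversions: 12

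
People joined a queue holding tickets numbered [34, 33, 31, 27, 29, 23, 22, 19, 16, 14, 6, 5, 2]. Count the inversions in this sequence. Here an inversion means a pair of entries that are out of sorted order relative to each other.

Sweep left to right; for each value list the smaller values that follow it:
34 → 33, 31, 27, 29, 23, 22, 19, 16, 14, 6, 5, 2 → 12
33 → 31, 27, 29, 23, 22, 19, 16, 14, 6, 5, 2 → 11
31 → 27, 29, 23, 22, 19, 16, 14, 6, 5, 2 → 10
27 → 23, 22, 19, 16, 14, 6, 5, 2 → 8
29 → 23, 22, 19, 16, 14, 6, 5, 2 → 8
23 → 22, 19, 16, 14, 6, 5, 2 → 7
22 → 19, 16, 14, 6, 5, 2 → 6
19 → 16, 14, 6, 5, 2 → 5
16 → 14, 6, 5, 2 → 4
14 → 6, 5, 2 → 3
6 → 5, 2 → 2
5 → 2 → 1
2 → none → 0
Sum: 12 + 11 + 10 + 8 + 8 + 7 + 6 + 5 + 4 + 3 + 2 + 1 + 0 = 77

77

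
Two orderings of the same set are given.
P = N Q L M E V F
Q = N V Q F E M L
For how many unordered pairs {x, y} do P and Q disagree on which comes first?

10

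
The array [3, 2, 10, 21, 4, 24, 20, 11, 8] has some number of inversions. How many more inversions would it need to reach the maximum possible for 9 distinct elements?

Maximum inversions for 9 distinct elements is C(9, 2) = 9·8/2 = 36.
Current inversions — for each element, count later smaller elements:
3: 1
2: 0
10: 2
21: 4
4: 0
24: 3
20: 2
11: 1
8: 0
Current total: 1 + 0 + 2 + 4 + 0 + 3 + 2 + 1 + 0 = 13
Shortfall: 36 − 13 = 23

23 inversions short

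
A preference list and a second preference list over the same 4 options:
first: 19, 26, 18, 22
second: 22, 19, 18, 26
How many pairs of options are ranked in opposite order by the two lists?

Assign each item its position (1..4) in the first ordering, then rewrite the second ordering as that position sequence:
positions: 19→1, 26→2, 18→3, 22→4
second ordering as positions: [4, 1, 3, 2]
Discordant pairs = inversions in this position sequence.
4: 1, 3, 2 → 3
1: 0
3: 2 → 1
2: 0
Total: 3 + 0 + 1 + 0 = 4

There are 4 pairs.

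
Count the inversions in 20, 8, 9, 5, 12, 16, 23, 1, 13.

Sweep left to right; for each value list the smaller values that follow it:
20 → 8, 9, 5, 12, 16, 1, 13 → 7
8 → 5, 1 → 2
9 → 5, 1 → 2
5 → 1 → 1
12 → 1 → 1
16 → 1, 13 → 2
23 → 1, 13 → 2
1 → none → 0
13 → none → 0
Sum: 7 + 2 + 2 + 1 + 1 + 2 + 2 + 0 + 0 = 17

Out-of-order pairs: 17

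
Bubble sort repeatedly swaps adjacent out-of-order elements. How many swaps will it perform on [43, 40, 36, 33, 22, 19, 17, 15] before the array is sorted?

Each adjacent swap fixes exactly one inversion, so the minimum swap count equals the number of inversions.
Count inversions — for each element, later elements that are smaller:
43: 40, 36, 33, 22, 19, 17, 15 → 7
40: 36, 33, 22, 19, 17, 15 → 6
36: 33, 22, 19, 17, 15 → 5
33: 22, 19, 17, 15 → 4
22: 19, 17, 15 → 3
19: 17, 15 → 2
17: 15 → 1
15: none → 0
Total inversions: 7 + 6 + 5 + 4 + 3 + 2 + 1 + 0 = 28

28 swaps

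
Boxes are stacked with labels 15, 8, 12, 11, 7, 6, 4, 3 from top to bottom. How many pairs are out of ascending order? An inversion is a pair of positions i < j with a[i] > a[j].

Count, for each position, how many later elements it exceeds:
15 → 8, 12, 11, 7, 6, 4, 3 → 7
8 → 7, 6, 4, 3 → 4
12 → 11, 7, 6, 4, 3 → 5
11 → 7, 6, 4, 3 → 4
7 → 6, 4, 3 → 3
6 → 4, 3 → 2
4 → 3 → 1
3 → none → 0
Sum: 7 + 4 + 5 + 4 + 3 + 2 + 1 + 0 = 26

26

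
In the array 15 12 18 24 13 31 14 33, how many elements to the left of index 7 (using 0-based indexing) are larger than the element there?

0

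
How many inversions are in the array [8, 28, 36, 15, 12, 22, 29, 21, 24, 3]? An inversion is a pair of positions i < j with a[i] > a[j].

24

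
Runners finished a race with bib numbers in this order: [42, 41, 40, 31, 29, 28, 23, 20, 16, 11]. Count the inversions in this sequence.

For each element, count later entries that are smaller:
42 → 41, 40, 31, 29, 28, 23, 20, 16, 11 → 9
41 → 40, 31, 29, 28, 23, 20, 16, 11 → 8
40 → 31, 29, 28, 23, 20, 16, 11 → 7
31 → 29, 28, 23, 20, 16, 11 → 6
29 → 28, 23, 20, 16, 11 → 5
28 → 23, 20, 16, 11 → 4
23 → 20, 16, 11 → 3
20 → 16, 11 → 2
16 → 11 → 1
11 → none → 0
Sum: 9 + 8 + 7 + 6 + 5 + 4 + 3 + 2 + 1 + 0 = 45

Inversions: 45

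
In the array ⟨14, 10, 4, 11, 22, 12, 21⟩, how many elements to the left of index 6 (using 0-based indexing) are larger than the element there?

1

The element at index 6 is 21.
Elements before it: 14, 10, 4, 11, 22, 12
Those larger than 21: 22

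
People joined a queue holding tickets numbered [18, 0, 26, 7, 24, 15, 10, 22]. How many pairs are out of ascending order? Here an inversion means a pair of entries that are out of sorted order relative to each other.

13

Sweep left to right; for each value list the smaller values that follow it:
18 → 0, 7, 15, 10 → 4
0 → none → 0
26 → 7, 24, 15, 10, 22 → 5
7 → none → 0
24 → 15, 10, 22 → 3
15 → 10 → 1
10 → none → 0
22 → none → 0
Sum: 4 + 0 + 5 + 0 + 3 + 1 + 0 + 0 = 13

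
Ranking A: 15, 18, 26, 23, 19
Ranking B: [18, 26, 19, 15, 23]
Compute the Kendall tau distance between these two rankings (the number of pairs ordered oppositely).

4 discordant pairs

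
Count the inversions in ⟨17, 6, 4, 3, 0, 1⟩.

Inversions: 14

Element-by-element contributions:
17 → 6, 4, 3, 0, 1 → 5
6 → 4, 3, 0, 1 → 4
4 → 3, 0, 1 → 3
3 → 0, 1 → 2
0 → none → 0
1 → none → 0
Sum: 5 + 4 + 3 + 2 + 0 + 0 = 14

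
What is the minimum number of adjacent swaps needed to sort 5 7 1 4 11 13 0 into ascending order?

Minimum adjacent swaps = number of inversions (each swap of adjacent out-of-order elements removes one inversion and no swap can remove more).
Count inversions — for each element, later elements that are smaller:
5: 1, 4, 0 → 3
7: 1, 4, 0 → 3
1: 0 → 1
4: 0 → 1
11: 0 → 1
13: 0 → 1
0: none → 0
Total inversions: 3 + 3 + 1 + 1 + 1 + 1 + 0 = 10

There are 10 adjacent swaps.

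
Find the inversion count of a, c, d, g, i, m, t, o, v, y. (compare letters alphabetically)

1

Sweep left to right; for each value list the smaller values that follow it:
a: 0
c: 0
d: 0
g: 0
i: 0
m: 0
t: 1
o: 0
v: 0
y: 0
Sum: 0 + 0 + 0 + 0 + 0 + 0 + 1 + 0 + 0 + 0 = 1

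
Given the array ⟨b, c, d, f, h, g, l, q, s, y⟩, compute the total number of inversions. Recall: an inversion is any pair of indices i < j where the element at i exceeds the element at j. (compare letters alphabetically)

1 out-of-order pair

Count, for each position, how many later elements it exceeds:
b: 0
c: 0
d: 0
f: 0
h: 1
g: 0
l: 0
q: 0
s: 0
y: 0
Sum: 0 + 0 + 0 + 0 + 1 + 0 + 0 + 0 + 0 + 0 = 1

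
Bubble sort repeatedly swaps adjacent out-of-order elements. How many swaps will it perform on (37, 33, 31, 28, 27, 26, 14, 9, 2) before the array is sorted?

The minimum number of adjacent swaps to sort an array equals its inversion count, since every such swap removes exactly one inversion.
Count inversions — for each element, later elements that are smaller:
37: 33, 31, 28, 27, 26, 14, 9, 2 → 8
33: 31, 28, 27, 26, 14, 9, 2 → 7
31: 28, 27, 26, 14, 9, 2 → 6
28: 27, 26, 14, 9, 2 → 5
27: 26, 14, 9, 2 → 4
26: 14, 9, 2 → 3
14: 9, 2 → 2
9: 2 → 1
2: none → 0
Total inversions: 8 + 7 + 6 + 5 + 4 + 3 + 2 + 1 + 0 = 36

36 swaps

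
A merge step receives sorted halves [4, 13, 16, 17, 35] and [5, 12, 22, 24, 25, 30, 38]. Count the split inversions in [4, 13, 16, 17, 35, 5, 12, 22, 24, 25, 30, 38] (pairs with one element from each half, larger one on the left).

Cross-inversions: 12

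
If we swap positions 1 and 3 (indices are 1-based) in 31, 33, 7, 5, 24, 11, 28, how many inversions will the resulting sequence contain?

11 inversions

Positions 1 and 3 hold 31 and 7; after swapping, the array is [7, 33, 31, 5, 24, 11, 28].
Element-by-element contributions:
7 → 5 → 1
33 → 31, 5, 24, 11, 28 → 5
31 → 5, 24, 11, 28 → 4
5 → none → 0
24 → 11 → 1
11 → none → 0
28 → none → 0
Sum: 1 + 5 + 4 + 0 + 1 + 0 + 0 = 11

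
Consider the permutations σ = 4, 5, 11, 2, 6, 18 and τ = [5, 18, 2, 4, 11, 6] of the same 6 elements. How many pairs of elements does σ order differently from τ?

7 discordant pairs

Assign each item its position (1..6) in the first ordering, then rewrite the second ordering as that position sequence:
positions: 4→1, 5→2, 11→3, 2→4, 6→5, 18→6
second ordering as positions: [2, 6, 4, 1, 3, 5]
Discordant pairs = inversions in this position sequence.
2: 1 → 1
6: 4, 1, 3, 5 → 4
4: 1, 3 → 2
1: 0
3: 0
5: 0
Total: 1 + 4 + 2 + 0 + 0 + 0 = 7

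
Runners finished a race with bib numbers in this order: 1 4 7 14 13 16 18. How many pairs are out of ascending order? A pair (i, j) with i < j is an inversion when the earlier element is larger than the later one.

Inversions: 1

Listing every pair i<j with a[i]>a[j] (using 1-based positions):
(4,5): 14 > 13
That's 1 pair.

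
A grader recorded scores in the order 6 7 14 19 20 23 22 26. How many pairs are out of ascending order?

1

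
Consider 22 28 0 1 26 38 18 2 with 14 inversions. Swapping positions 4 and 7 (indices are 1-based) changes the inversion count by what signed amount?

+1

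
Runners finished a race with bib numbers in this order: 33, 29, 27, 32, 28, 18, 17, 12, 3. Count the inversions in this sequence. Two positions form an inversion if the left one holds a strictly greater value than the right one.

Inversions: 33

Element-by-element contributions:
33 → 29, 27, 32, 28, 18, 17, 12, 3 → 8
29 → 27, 28, 18, 17, 12, 3 → 6
27 → 18, 17, 12, 3 → 4
32 → 28, 18, 17, 12, 3 → 5
28 → 18, 17, 12, 3 → 4
18 → 17, 12, 3 → 3
17 → 12, 3 → 2
12 → 3 → 1
3 → none → 0
Sum: 8 + 6 + 4 + 5 + 4 + 3 + 2 + 1 + 0 = 33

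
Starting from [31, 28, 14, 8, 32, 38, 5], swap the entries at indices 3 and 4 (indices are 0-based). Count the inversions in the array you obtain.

13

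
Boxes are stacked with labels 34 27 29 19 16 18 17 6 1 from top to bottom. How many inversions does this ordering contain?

33

Element-by-element contributions:
34 → 27, 29, 19, 16, 18, 17, 6, 1 → 8
27 → 19, 16, 18, 17, 6, 1 → 6
29 → 19, 16, 18, 17, 6, 1 → 6
19 → 16, 18, 17, 6, 1 → 5
16 → 6, 1 → 2
18 → 17, 6, 1 → 3
17 → 6, 1 → 2
6 → 1 → 1
1 → none → 0
Sum: 8 + 6 + 6 + 5 + 2 + 3 + 2 + 1 + 0 = 33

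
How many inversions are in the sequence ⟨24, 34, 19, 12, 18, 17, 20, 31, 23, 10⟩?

For each element, count later entries that are smaller:
24: 7
34: 8
19: 4
12: 1
18: 2
17: 1
20: 1
31: 2
23: 1
10: 0
Sum: 7 + 8 + 4 + 1 + 2 + 1 + 1 + 2 + 1 + 0 = 27

27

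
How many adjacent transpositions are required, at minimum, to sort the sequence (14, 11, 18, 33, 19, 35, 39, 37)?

Adjacent swaps: 3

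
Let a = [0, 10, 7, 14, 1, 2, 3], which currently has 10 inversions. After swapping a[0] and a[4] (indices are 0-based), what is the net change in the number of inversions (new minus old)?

+1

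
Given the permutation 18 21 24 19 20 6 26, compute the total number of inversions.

Inversion pairs (indices are 1-based):
(1,6): 18 > 6
(2,4): 21 > 19
(2,5): 21 > 20
(2,6): 21 > 6
(3,4): 24 > 19
(3,5): 24 > 20
(3,6): 24 > 6
(4,6): 19 > 6
(5,6): 20 > 6
That's 9 pairs.

9 inversions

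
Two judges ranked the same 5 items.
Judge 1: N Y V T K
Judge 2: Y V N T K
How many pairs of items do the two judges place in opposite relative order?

Assign each item its position (1..5) in the first ordering, then rewrite the second ordering as that position sequence:
positions: N→1, Y→2, V→3, T→4, K→5
second ordering as positions: [2, 3, 1, 4, 5]
Discordant pairs = inversions in this position sequence.
2: 1 → 1
3: 1 → 1
1: 0
4: 0
5: 0
Total: 1 + 1 + 0 + 0 + 0 = 2

2 discordant pairs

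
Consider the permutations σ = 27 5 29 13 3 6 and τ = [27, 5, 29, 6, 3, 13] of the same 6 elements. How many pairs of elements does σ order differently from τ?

3

Assign each item its position (1..6) in the first ordering, then rewrite the second ordering as that position sequence:
positions: 27→1, 5→2, 29→3, 13→4, 3→5, 6→6
second ordering as positions: [1, 2, 3, 6, 5, 4]
Discordant pairs = inversions in this position sequence.
1: 0
2: 0
3: 0
6: 5, 4 → 2
5: 4 → 1
4: 0
Total: 0 + 0 + 0 + 2 + 1 + 0 = 3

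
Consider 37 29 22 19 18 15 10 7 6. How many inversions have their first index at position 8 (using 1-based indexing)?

1

The element at index 8 is 7.
Elements after it: 6
Those smaller than 7: 6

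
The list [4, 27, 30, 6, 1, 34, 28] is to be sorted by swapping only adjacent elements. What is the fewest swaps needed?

The minimum number of adjacent swaps to sort an array equals its inversion count, since every such swap removes exactly one inversion.
Count inversions — for each element, later elements that are smaller:
4: 1 → 1
27: 6, 1 → 2
30: 6, 1, 28 → 3
6: 1 → 1
1: none → 0
34: 28 → 1
28: none → 0
Total inversions: 1 + 2 + 3 + 1 + 0 + 1 + 0 = 8

8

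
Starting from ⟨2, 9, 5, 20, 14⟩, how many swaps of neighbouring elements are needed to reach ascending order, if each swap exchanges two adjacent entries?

Swaps: 2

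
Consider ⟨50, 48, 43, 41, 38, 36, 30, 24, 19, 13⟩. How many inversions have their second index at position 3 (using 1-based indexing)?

2

The element at index 3 is 43.
Elements before it: 50, 48
Those larger than 43: 50, 48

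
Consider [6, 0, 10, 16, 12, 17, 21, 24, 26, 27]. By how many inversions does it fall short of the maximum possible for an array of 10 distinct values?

Maximum inversions for 10 distinct elements is C(10, 2) = 10·9/2 = 45.
Current inversions — for each element, count later smaller elements:
6: 1
0: 0
10: 0
16: 1
12: 0
17: 0
21: 0
24: 0
26: 0
27: 0
Current total: 1 + 0 + 0 + 1 + 0 + 0 + 0 + 0 + 0 + 0 = 2
Shortfall: 45 − 2 = 43

43 inversions short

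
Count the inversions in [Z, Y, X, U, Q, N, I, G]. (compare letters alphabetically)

28

Count, for each position, how many later elements it exceeds:
Z: 7
Y: 6
X: 5
U: 4
Q: 3
N: 2
I: 1
G: 0
Sum: 7 + 6 + 5 + 4 + 3 + 2 + 1 + 0 = 28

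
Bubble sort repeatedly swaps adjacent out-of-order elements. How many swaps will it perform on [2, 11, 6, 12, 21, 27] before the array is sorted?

The minimum number of adjacent swaps to sort an array equals its inversion count, since every such swap removes exactly one inversion.
Count inversions — for each element, later elements that are smaller:
2: none → 0
11: 6 → 1
6: none → 0
12: none → 0
21: none → 0
27: none → 0
Total inversions: 0 + 1 + 0 + 0 + 0 + 0 = 1

1 adjacent swap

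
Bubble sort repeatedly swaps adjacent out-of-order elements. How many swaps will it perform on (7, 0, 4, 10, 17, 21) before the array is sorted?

The minimum number of adjacent swaps to sort an array equals its inversion count, since every such swap removes exactly one inversion.
Count inversions — for each element, later elements that are smaller:
7: 0, 4 → 2
0: none → 0
4: none → 0
10: none → 0
17: none → 0
21: none → 0
Total inversions: 2 + 0 + 0 + 0 + 0 + 0 = 2

2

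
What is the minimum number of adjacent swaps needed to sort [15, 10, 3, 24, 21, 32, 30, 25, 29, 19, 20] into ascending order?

Each adjacent swap fixes exactly one inversion, so the minimum swap count equals the number of inversions.
Count inversions — for each element, later elements that are smaller:
15: 10, 3 → 2
10: 3 → 1
3: none → 0
24: 21, 19, 20 → 3
21: 19, 20 → 2
32: 30, 25, 29, 19, 20 → 5
30: 25, 29, 19, 20 → 4
25: 19, 20 → 2
29: 19, 20 → 2
19: none → 0
20: none → 0
Total inversions: 2 + 1 + 0 + 3 + 2 + 5 + 4 + 2 + 2 + 0 + 0 = 21

21 adjacent swaps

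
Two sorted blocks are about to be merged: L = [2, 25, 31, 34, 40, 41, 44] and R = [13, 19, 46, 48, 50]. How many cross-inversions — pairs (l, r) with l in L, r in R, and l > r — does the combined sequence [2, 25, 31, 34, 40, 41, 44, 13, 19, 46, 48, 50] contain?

12 split inversions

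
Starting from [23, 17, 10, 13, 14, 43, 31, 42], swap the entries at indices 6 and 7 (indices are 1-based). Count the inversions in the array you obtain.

Positions 6 and 7 hold 43 and 31; after swapping, the array is [23, 17, 10, 13, 14, 31, 43, 42].
Count, for each position, how many later elements it exceeds:
23: 4
17: 3
10: 0
13: 0
14: 0
31: 0
43: 1
42: 0
Sum: 4 + 3 + 0 + 0 + 0 + 0 + 1 + 0 = 8

There are 8 inversions.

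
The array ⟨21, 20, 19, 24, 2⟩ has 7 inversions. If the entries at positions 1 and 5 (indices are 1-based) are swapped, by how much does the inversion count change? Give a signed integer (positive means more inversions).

Positions 1 and 5 hold 21 and 2; after swapping, the array is [2, 20, 19, 24, 21].
Count, for each position, how many later elements it exceeds:
2: 0
20: 1
19: 0
24: 1
21: 0
Sum: 0 + 1 + 0 + 1 + 0 = 2
Change: 2 − 7 = -5

-5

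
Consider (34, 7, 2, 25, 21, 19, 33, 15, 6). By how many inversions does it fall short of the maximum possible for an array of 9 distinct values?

14

Maximum inversions for 9 distinct elements is C(9, 2) = 9·8/2 = 36.
Current inversions — for each element, count later smaller elements:
34: 8
7: 2
2: 0
25: 4
21: 3
19: 2
33: 2
15: 1
6: 0
Current total: 8 + 2 + 0 + 4 + 3 + 2 + 2 + 1 + 0 = 22
Shortfall: 36 − 22 = 14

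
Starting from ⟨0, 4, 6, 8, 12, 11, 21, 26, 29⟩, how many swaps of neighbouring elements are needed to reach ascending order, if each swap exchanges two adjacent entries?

There is 1 adjacent swap.

Each adjacent swap fixes exactly one inversion, so the minimum swap count equals the number of inversions.
Count inversions — for each element, later elements that are smaller:
0: none → 0
4: none → 0
6: none → 0
8: none → 0
12: 11 → 1
11: none → 0
21: none → 0
26: none → 0
29: none → 0
Total inversions: 0 + 0 + 0 + 0 + 1 + 0 + 0 + 0 + 0 = 1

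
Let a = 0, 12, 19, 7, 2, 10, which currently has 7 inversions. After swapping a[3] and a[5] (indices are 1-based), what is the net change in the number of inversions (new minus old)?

-3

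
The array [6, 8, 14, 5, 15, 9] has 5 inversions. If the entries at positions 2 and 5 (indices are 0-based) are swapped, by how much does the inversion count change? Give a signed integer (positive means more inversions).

-1

Positions 2 and 5 hold 14 and 9; after swapping, the array is [6, 8, 9, 5, 15, 14].
Count, for each position, how many later elements it exceeds:
6 → 5 → 1
8 → 5 → 1
9 → 5 → 1
5 → none → 0
15 → 14 → 1
14 → none → 0
Sum: 1 + 1 + 1 + 0 + 1 + 0 = 4
Change: 4 − 5 = -1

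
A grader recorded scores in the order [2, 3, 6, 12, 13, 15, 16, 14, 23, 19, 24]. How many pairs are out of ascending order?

Count, for each position, how many later elements it exceeds:
2: 0
3: 0
6: 0
12: 0
13: 0
15: 1
16: 1
14: 0
23: 1
19: 0
24: 0
Sum: 0 + 0 + 0 + 0 + 0 + 1 + 1 + 0 + 1 + 0 + 0 = 3

3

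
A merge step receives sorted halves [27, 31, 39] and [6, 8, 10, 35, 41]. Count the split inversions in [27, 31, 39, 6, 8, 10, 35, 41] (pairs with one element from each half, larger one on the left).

For each element r of the right run, count left-run elements greater than r:
r = 6: 27, 31, 39 → 3
r = 8: 27, 31, 39 → 3
r = 10: 27, 31, 39 → 3
r = 35: 39 → 1
r = 41: none → 0
Cross-inversions: 3 + 3 + 3 + 1 + 0 = 10

10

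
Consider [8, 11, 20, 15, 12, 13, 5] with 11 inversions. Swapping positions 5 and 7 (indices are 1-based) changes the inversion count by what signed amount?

-1

Positions 5 and 7 hold 12 and 5; after swapping, the array is [8, 11, 20, 15, 5, 13, 12].
For each element, count later entries that are smaller:
8 → 5 → 1
11 → 5 → 1
20 → 15, 5, 13, 12 → 4
15 → 5, 13, 12 → 3
5 → none → 0
13 → 12 → 1
12 → none → 0
Sum: 1 + 1 + 4 + 3 + 0 + 1 + 0 = 10
Change: 10 − 11 = -1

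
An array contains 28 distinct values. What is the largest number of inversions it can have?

378

The maximum occurs when the array is in strictly decreasing order: every one of the C(28, 2) pairs is inverted.
C(28, 2) = 28·27/2 = 378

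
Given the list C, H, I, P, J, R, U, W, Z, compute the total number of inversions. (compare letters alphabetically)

There is 1 inversion.

Sweep left to right; for each value list the smaller values that follow it:
C: 0
H: 0
I: 0
P: 1
J: 0
R: 0
U: 0
W: 0
Z: 0
Sum: 0 + 0 + 0 + 1 + 0 + 0 + 0 + 0 + 0 = 1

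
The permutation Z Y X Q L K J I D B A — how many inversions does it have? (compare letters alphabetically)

55 inversions

Element-by-element contributions:
Z → Y, X, Q, L, K, J, I, D, B, A → 10
Y → X, Q, L, K, J, I, D, B, A → 9
X → Q, L, K, J, I, D, B, A → 8
Q → L, K, J, I, D, B, A → 7
L → K, J, I, D, B, A → 6
K → J, I, D, B, A → 5
J → I, D, B, A → 4
I → D, B, A → 3
D → B, A → 2
B → A → 1
A → none → 0
Sum: 10 + 9 + 8 + 7 + 6 + 5 + 4 + 3 + 2 + 1 + 0 = 55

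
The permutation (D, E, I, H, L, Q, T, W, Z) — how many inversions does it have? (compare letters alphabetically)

1 out-of-order pair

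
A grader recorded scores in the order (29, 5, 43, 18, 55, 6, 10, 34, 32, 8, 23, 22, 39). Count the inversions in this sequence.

36

For each element, count later entries that are smaller:
29 → 5, 18, 6, 10, 8, 23, 22 → 7
5 → none → 0
43 → 18, 6, 10, 34, 32, 8, 23, 22, 39 → 9
18 → 6, 10, 8 → 3
55 → 6, 10, 34, 32, 8, 23, 22, 39 → 8
6 → none → 0
10 → 8 → 1
34 → 32, 8, 23, 22 → 4
32 → 8, 23, 22 → 3
8 → none → 0
23 → 22 → 1
22 → none → 0
39 → none → 0
Sum: 7 + 0 + 9 + 3 + 8 + 0 + 1 + 4 + 3 + 0 + 1 + 0 + 0 = 36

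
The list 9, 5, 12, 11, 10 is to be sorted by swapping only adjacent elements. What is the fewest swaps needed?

The minimum number of adjacent swaps to sort an array equals its inversion count, since every such swap removes exactly one inversion.
Count inversions — for each element, later elements that are smaller:
9: 5 → 1
5: none → 0
12: 11, 10 → 2
11: 10 → 1
10: none → 0
Total inversions: 1 + 0 + 2 + 1 + 0 = 4

4 swaps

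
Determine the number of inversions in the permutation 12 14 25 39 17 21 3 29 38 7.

20

Count, for each position, how many later elements it exceeds:
12: 2
14: 2
25: 4
39: 6
17: 2
21: 2
3: 0
29: 1
38: 1
7: 0
Sum: 2 + 2 + 4 + 6 + 2 + 2 + 0 + 1 + 1 + 0 = 20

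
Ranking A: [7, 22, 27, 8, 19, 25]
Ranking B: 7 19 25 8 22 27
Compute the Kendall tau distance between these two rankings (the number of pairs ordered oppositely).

8

Assign each item its position (1..6) in the first ordering, then rewrite the second ordering as that position sequence:
positions: 7→1, 22→2, 27→3, 8→4, 19→5, 25→6
second ordering as positions: [1, 5, 6, 4, 2, 3]
Discordant pairs = inversions in this position sequence.
1: 0
5: 4, 2, 3 → 3
6: 4, 2, 3 → 3
4: 2, 3 → 2
2: 0
3: 0
Total: 0 + 3 + 3 + 2 + 0 + 0 = 8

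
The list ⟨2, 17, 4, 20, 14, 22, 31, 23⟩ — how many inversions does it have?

Count, for each position, how many later elements it exceeds:
2 → none → 0
17 → 4, 14 → 2
4 → none → 0
20 → 14 → 1
14 → none → 0
22 → none → 0
31 → 23 → 1
23 → none → 0
Sum: 0 + 2 + 0 + 1 + 0 + 0 + 1 + 0 = 4

4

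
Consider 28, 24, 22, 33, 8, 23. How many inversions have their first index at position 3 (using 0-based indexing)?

The element at index 3 is 33.
Elements after it: 8, 23
Those smaller than 33: 8, 23

2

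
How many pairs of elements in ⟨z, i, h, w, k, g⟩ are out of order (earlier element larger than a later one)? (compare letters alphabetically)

Inversion pairs (indices are 0-based):
(0,1): z > i
(0,2): z > h
(0,3): z > w
(0,4): z > k
(0,5): z > g
(1,2): i > h
(1,5): i > g
(2,5): h > g
(3,4): w > k
(3,5): w > g
(4,5): k > g
That's 11 pairs.

11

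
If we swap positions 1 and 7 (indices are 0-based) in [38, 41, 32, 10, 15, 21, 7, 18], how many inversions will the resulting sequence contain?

Positions 1 and 7 hold 41 and 18; after swapping, the array is [38, 18, 32, 10, 15, 21, 7, 41].
Sweep left to right; for each value list the smaller values that follow it:
38 → 18, 32, 10, 15, 21, 7 → 6
18 → 10, 15, 7 → 3
32 → 10, 15, 21, 7 → 4
10 → 7 → 1
15 → 7 → 1
21 → 7 → 1
7 → none → 0
41 → none → 0
Sum: 6 + 3 + 4 + 1 + 1 + 1 + 0 + 0 = 16

16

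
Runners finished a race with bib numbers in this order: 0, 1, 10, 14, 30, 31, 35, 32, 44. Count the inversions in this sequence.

There is 1 inversion.

Sweep left to right; for each value list the smaller values that follow it:
0: 0
1: 0
10: 0
14: 0
30: 0
31: 0
35: 1
32: 0
44: 0
Sum: 0 + 0 + 0 + 0 + 0 + 0 + 1 + 0 + 0 = 1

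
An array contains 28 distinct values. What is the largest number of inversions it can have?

Inversions: 378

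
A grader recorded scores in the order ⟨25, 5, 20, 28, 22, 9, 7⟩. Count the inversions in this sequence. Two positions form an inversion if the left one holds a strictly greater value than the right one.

Element-by-element contributions:
25 → 5, 20, 22, 9, 7 → 5
5 → none → 0
20 → 9, 7 → 2
28 → 22, 9, 7 → 3
22 → 9, 7 → 2
9 → 7 → 1
7 → none → 0
Sum: 5 + 0 + 2 + 3 + 2 + 1 + 0 = 13

13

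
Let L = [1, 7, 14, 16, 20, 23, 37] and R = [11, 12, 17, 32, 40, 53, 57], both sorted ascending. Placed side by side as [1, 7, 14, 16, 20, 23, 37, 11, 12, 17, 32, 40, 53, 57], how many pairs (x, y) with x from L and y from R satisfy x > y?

Split inversions: 14

Take each right-half value and tally the left-half values above it:
r = 11: 14, 16, 20, 23, 37 → 5
r = 12: 14, 16, 20, 23, 37 → 5
r = 17: 20, 23, 37 → 3
r = 32: 37 → 1
r = 40: none → 0
r = 53: none → 0
r = 57: none → 0
Cross-inversions: 5 + 5 + 3 + 1 + 0 + 0 + 0 = 14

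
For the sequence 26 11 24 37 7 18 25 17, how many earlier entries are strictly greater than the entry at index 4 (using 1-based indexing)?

The element at index 4 is 37.
Elements before it: 26, 11, 24
None of them are larger than 37.

0 such elements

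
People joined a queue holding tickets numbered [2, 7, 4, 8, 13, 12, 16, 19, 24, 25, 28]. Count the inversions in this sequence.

For each element, count later entries that are smaller:
2 → none → 0
7 → 4 → 1
4 → none → 0
8 → none → 0
13 → 12 → 1
12 → none → 0
16 → none → 0
19 → none → 0
24 → none → 0
25 → none → 0
28 → none → 0
Sum: 0 + 1 + 0 + 0 + 1 + 0 + 0 + 0 + 0 + 0 + 0 = 2

Inversions: 2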